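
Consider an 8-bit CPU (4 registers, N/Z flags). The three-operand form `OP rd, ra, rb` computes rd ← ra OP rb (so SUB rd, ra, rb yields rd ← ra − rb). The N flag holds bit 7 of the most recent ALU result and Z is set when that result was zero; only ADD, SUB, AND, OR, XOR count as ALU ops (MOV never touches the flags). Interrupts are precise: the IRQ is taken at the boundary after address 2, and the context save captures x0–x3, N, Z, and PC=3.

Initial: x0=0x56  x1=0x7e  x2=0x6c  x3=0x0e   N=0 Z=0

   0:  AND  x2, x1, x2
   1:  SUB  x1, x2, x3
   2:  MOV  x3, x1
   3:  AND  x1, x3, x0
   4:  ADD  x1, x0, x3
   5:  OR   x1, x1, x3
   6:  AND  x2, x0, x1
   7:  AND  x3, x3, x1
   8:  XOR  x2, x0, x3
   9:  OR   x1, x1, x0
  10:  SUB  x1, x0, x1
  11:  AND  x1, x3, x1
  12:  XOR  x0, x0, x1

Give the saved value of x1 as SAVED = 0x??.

after  0: x0=0x56 x1=0x7e x2=0x6c x3=0x0e  N=0 Z=0
after  1: x0=0x56 x1=0x5e x2=0x6c x3=0x0e  N=0 Z=0
after  2: x0=0x56 x1=0x5e x2=0x6c x3=0x5e  N=0 Z=0
-- IRQ taken; context saved, return-PC = 3 --

SAVED = 0x5e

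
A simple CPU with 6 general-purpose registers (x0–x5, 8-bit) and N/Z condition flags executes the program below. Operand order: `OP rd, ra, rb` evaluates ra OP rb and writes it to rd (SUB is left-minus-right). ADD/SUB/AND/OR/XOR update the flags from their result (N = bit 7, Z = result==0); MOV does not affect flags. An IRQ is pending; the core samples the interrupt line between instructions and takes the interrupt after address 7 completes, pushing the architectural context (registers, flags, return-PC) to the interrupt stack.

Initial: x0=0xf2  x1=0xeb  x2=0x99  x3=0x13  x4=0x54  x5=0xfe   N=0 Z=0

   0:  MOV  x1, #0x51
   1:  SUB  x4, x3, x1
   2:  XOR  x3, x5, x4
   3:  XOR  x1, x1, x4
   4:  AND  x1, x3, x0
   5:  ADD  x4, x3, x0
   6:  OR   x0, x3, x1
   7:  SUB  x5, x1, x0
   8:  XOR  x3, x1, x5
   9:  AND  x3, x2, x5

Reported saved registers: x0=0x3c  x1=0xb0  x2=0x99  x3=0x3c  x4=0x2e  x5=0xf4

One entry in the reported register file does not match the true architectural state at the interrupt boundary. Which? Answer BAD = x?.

after  0: x0=0xf2 x1=0x51 x2=0x99 x3=0x13 x4=0x54 x5=0xfe  N=0 Z=0
after  1: x0=0xf2 x1=0x51 x2=0x99 x3=0x13 x4=0xc2 x5=0xfe  N=1 Z=0
after  2: x0=0xf2 x1=0x51 x2=0x99 x3=0x3c x4=0xc2 x5=0xfe  N=0 Z=0
after  3: x0=0xf2 x1=0x93 x2=0x99 x3=0x3c x4=0xc2 x5=0xfe  N=1 Z=0
after  4: x0=0xf2 x1=0x30 x2=0x99 x3=0x3c x4=0xc2 x5=0xfe  N=0 Z=0
after  5: x0=0xf2 x1=0x30 x2=0x99 x3=0x3c x4=0x2e x5=0xfe  N=0 Z=0
after  6: x0=0x3c x1=0x30 x2=0x99 x3=0x3c x4=0x2e x5=0xfe  N=0 Z=0
after  7: x0=0x3c x1=0x30 x2=0x99 x3=0x3c x4=0x2e x5=0xf4  N=1 Z=0
-- IRQ taken; context saved, return-PC = 8 --
mismatch: x1: reported 0xb0 vs actual 0x30

BAD = x1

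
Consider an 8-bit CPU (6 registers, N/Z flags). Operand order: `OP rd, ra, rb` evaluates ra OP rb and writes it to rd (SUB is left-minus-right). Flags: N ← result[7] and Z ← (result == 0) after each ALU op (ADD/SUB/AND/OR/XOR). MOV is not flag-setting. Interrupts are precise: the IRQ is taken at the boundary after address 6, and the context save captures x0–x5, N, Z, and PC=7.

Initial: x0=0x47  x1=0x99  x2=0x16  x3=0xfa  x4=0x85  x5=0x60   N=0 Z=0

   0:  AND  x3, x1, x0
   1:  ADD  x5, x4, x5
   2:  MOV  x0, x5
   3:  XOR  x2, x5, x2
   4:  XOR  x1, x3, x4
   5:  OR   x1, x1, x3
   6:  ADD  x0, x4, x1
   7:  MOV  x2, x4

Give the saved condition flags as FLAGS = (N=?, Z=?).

FLAGS = (N=0, Z=0)

after  0: x0=0x47 x1=0x99 x2=0x16 x3=0x01 x4=0x85 x5=0x60  N=0 Z=0
after  1: x0=0x47 x1=0x99 x2=0x16 x3=0x01 x4=0x85 x5=0xe5  N=1 Z=0
after  2: x0=0xe5 x1=0x99 x2=0x16 x3=0x01 x4=0x85 x5=0xe5  N=1 Z=0
after  3: x0=0xe5 x1=0x99 x2=0xf3 x3=0x01 x4=0x85 x5=0xe5  N=1 Z=0
after  4: x0=0xe5 x1=0x84 x2=0xf3 x3=0x01 x4=0x85 x5=0xe5  N=1 Z=0
after  5: x0=0xe5 x1=0x85 x2=0xf3 x3=0x01 x4=0x85 x5=0xe5  N=1 Z=0
after  6: x0=0x0a x1=0x85 x2=0xf3 x3=0x01 x4=0x85 x5=0xe5  N=0 Z=0
-- IRQ taken; context saved, return-PC = 7 --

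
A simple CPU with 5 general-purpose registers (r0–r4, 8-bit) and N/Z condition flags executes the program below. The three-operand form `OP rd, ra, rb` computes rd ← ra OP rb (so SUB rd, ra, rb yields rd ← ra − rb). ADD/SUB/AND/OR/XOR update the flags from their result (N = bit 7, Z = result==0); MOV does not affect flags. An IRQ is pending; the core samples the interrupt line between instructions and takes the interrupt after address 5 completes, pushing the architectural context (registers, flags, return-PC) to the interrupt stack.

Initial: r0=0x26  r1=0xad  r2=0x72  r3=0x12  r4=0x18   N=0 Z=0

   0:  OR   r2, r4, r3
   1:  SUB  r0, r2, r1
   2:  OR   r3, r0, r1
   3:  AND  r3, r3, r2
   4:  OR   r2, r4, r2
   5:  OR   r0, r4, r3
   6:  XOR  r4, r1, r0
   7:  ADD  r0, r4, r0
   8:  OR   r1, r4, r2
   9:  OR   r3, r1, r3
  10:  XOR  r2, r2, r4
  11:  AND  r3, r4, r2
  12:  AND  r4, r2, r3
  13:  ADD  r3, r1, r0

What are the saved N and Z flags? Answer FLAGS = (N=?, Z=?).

after  0: r0=0x26 r1=0xad r2=0x1a r3=0x12 r4=0x18  N=0 Z=0
after  1: r0=0x6d r1=0xad r2=0x1a r3=0x12 r4=0x18  N=0 Z=0
after  2: r0=0x6d r1=0xad r2=0x1a r3=0xed r4=0x18  N=1 Z=0
after  3: r0=0x6d r1=0xad r2=0x1a r3=0x08 r4=0x18  N=0 Z=0
after  4: r0=0x6d r1=0xad r2=0x1a r3=0x08 r4=0x18  N=0 Z=0
after  5: r0=0x18 r1=0xad r2=0x1a r3=0x08 r4=0x18  N=0 Z=0
-- IRQ taken; context saved, return-PC = 6 --

FLAGS = (N=0, Z=0)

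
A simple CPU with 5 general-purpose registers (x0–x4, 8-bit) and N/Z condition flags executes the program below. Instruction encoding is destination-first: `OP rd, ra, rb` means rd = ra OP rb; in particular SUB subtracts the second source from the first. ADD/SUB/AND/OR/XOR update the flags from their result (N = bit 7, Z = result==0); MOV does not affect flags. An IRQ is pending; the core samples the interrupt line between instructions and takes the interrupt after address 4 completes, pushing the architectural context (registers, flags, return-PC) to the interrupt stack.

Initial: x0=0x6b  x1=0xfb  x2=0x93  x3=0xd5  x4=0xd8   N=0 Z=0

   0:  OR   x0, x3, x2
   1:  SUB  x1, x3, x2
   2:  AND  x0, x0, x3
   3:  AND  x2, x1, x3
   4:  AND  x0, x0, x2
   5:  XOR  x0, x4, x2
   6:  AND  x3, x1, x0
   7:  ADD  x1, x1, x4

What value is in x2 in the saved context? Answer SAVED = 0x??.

SAVED = 0x40

after  0: x0=0xd7 x1=0xfb x2=0x93 x3=0xd5 x4=0xd8  N=1 Z=0
after  1: x0=0xd7 x1=0x42 x2=0x93 x3=0xd5 x4=0xd8  N=0 Z=0
after  2: x0=0xd5 x1=0x42 x2=0x93 x3=0xd5 x4=0xd8  N=1 Z=0
after  3: x0=0xd5 x1=0x42 x2=0x40 x3=0xd5 x4=0xd8  N=0 Z=0
after  4: x0=0x40 x1=0x42 x2=0x40 x3=0xd5 x4=0xd8  N=0 Z=0
-- IRQ taken; context saved, return-PC = 5 --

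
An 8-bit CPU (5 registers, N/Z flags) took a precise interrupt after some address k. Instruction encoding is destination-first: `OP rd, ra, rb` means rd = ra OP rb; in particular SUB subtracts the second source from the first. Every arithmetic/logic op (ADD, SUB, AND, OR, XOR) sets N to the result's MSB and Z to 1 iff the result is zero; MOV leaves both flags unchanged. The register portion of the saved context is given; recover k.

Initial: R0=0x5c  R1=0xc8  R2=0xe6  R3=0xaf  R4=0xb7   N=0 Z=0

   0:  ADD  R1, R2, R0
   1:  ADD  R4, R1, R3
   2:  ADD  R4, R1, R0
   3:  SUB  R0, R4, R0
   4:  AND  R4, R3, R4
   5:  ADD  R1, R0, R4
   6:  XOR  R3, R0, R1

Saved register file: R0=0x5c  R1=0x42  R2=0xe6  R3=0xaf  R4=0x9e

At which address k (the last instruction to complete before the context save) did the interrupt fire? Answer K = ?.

after  0: R0=0x5c R1=0x42 R2=0xe6 R3=0xaf R4=0xb7  N=0 Z=0
after  1: R0=0x5c R1=0x42 R2=0xe6 R3=0xaf R4=0xf1  N=1 Z=0
after  2: R0=0x5c R1=0x42 R2=0xe6 R3=0xaf R4=0x9e  N=1 Z=0
-- IRQ taken; context saved, return-PC = 3 --

K = 2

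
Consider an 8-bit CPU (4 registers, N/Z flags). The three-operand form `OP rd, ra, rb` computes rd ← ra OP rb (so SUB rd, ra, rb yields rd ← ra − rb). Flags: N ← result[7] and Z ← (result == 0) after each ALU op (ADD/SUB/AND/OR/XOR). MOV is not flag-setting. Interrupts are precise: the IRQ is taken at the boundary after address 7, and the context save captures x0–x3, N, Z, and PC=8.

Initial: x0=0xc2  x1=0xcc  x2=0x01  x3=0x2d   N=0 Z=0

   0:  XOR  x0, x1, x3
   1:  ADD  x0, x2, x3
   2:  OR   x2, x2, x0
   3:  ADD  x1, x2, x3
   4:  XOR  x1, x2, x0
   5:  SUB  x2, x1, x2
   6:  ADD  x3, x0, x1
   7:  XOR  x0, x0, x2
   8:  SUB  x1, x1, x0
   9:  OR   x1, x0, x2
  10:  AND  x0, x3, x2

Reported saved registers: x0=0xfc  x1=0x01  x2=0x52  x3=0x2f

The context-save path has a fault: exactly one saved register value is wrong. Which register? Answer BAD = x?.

after  0: x0=0xe1 x1=0xcc x2=0x01 x3=0x2d  N=1 Z=0
after  1: x0=0x2e x1=0xcc x2=0x01 x3=0x2d  N=0 Z=0
after  2: x0=0x2e x1=0xcc x2=0x2f x3=0x2d  N=0 Z=0
after  3: x0=0x2e x1=0x5c x2=0x2f x3=0x2d  N=0 Z=0
after  4: x0=0x2e x1=0x01 x2=0x2f x3=0x2d  N=0 Z=0
after  5: x0=0x2e x1=0x01 x2=0xd2 x3=0x2d  N=1 Z=0
after  6: x0=0x2e x1=0x01 x2=0xd2 x3=0x2f  N=0 Z=0
after  7: x0=0xfc x1=0x01 x2=0xd2 x3=0x2f  N=1 Z=0
-- IRQ taken; context saved, return-PC = 8 --
mismatch: x2: reported 0x52 vs actual 0xd2

BAD = x2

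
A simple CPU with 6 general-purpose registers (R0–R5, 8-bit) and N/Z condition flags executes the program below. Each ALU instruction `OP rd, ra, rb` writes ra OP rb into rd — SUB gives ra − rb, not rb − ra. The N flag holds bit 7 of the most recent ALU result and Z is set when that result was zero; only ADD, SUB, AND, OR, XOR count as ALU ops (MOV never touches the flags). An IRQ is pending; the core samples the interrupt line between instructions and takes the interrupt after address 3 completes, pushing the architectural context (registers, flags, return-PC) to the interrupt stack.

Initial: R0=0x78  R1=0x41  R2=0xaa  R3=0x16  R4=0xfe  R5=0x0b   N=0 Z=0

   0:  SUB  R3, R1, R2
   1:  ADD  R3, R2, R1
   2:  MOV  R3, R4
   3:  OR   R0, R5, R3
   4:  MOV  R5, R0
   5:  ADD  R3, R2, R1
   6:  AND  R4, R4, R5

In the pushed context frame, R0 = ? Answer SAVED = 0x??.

SAVED = 0xff

after  0: R0=0x78 R1=0x41 R2=0xaa R3=0x97 R4=0xfe R5=0x0b  N=1 Z=0
after  1: R0=0x78 R1=0x41 R2=0xaa R3=0xeb R4=0xfe R5=0x0b  N=1 Z=0
after  2: R0=0x78 R1=0x41 R2=0xaa R3=0xfe R4=0xfe R5=0x0b  N=1 Z=0
after  3: R0=0xff R1=0x41 R2=0xaa R3=0xfe R4=0xfe R5=0x0b  N=1 Z=0
-- IRQ taken; context saved, return-PC = 4 --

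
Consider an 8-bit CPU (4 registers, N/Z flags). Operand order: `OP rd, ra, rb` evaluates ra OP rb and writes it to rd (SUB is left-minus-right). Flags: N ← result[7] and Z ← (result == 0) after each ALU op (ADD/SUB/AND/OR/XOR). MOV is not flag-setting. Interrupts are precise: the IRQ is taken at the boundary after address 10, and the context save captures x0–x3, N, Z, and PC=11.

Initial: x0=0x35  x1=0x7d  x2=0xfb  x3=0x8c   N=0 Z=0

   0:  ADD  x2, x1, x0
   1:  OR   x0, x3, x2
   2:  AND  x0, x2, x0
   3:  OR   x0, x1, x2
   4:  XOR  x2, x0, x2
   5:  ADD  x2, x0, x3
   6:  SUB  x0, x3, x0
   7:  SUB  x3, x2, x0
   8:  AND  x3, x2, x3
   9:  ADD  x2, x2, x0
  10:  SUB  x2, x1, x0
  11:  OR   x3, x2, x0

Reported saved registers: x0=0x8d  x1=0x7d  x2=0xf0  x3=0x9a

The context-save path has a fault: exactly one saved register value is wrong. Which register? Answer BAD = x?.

BAD = x3

after  0: x0=0x35 x1=0x7d x2=0xb2 x3=0x8c  N=1 Z=0
after  1: x0=0xbe x1=0x7d x2=0xb2 x3=0x8c  N=1 Z=0
after  2: x0=0xb2 x1=0x7d x2=0xb2 x3=0x8c  N=1 Z=0
after  3: x0=0xff x1=0x7d x2=0xb2 x3=0x8c  N=1 Z=0
after  4: x0=0xff x1=0x7d x2=0x4d x3=0x8c  N=0 Z=0
after  5: x0=0xff x1=0x7d x2=0x8b x3=0x8c  N=1 Z=0
after  6: x0=0x8d x1=0x7d x2=0x8b x3=0x8c  N=1 Z=0
after  7: x0=0x8d x1=0x7d x2=0x8b x3=0xfe  N=1 Z=0
after  8: x0=0x8d x1=0x7d x2=0x8b x3=0x8a  N=1 Z=0
after  9: x0=0x8d x1=0x7d x2=0x18 x3=0x8a  N=0 Z=0
after 10: x0=0x8d x1=0x7d x2=0xf0 x3=0x8a  N=1 Z=0
-- IRQ taken; context saved, return-PC = 11 --
mismatch: x3: reported 0x9a vs actual 0x8a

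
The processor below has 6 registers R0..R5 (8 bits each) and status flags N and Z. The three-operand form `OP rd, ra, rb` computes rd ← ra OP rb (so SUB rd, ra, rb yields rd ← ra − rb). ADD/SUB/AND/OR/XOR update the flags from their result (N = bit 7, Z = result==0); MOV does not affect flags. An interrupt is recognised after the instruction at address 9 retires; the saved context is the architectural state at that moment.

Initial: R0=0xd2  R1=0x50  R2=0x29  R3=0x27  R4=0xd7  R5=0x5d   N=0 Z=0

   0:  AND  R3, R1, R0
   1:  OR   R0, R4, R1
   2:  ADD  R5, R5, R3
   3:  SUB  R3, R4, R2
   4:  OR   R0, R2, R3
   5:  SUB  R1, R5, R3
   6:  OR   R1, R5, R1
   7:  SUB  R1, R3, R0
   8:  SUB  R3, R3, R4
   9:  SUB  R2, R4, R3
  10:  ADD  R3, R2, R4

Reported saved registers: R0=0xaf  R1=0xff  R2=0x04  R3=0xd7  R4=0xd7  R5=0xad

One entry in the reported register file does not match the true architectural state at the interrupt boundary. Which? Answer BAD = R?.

after  0: R0=0xd2 R1=0x50 R2=0x29 R3=0x50 R4=0xd7 R5=0x5d  N=0 Z=0
after  1: R0=0xd7 R1=0x50 R2=0x29 R3=0x50 R4=0xd7 R5=0x5d  N=1 Z=0
after  2: R0=0xd7 R1=0x50 R2=0x29 R3=0x50 R4=0xd7 R5=0xad  N=1 Z=0
after  3: R0=0xd7 R1=0x50 R2=0x29 R3=0xae R4=0xd7 R5=0xad  N=1 Z=0
after  4: R0=0xaf R1=0x50 R2=0x29 R3=0xae R4=0xd7 R5=0xad  N=1 Z=0
after  5: R0=0xaf R1=0xff R2=0x29 R3=0xae R4=0xd7 R5=0xad  N=1 Z=0
after  6: R0=0xaf R1=0xff R2=0x29 R3=0xae R4=0xd7 R5=0xad  N=1 Z=0
after  7: R0=0xaf R1=0xff R2=0x29 R3=0xae R4=0xd7 R5=0xad  N=1 Z=0
after  8: R0=0xaf R1=0xff R2=0x29 R3=0xd7 R4=0xd7 R5=0xad  N=1 Z=0
after  9: R0=0xaf R1=0xff R2=0x00 R3=0xd7 R4=0xd7 R5=0xad  N=0 Z=1
-- IRQ taken; context saved, return-PC = 10 --
mismatch: R2: reported 0x04 vs actual 0x00

BAD = R2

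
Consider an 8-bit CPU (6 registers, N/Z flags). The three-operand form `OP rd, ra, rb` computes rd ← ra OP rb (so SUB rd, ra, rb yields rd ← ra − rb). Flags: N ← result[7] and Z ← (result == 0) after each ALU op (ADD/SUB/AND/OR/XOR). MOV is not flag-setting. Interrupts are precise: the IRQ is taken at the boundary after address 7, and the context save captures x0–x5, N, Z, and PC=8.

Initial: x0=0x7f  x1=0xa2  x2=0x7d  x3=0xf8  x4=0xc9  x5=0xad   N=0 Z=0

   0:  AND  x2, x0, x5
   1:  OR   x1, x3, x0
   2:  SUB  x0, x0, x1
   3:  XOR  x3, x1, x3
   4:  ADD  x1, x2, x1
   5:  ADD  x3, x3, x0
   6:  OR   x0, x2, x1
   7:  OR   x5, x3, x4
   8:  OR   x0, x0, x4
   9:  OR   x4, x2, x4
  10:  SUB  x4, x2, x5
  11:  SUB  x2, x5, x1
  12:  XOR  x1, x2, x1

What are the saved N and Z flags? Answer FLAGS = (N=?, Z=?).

FLAGS = (N=1, Z=0)

after  0: x0=0x7f x1=0xa2 x2=0x2d x3=0xf8 x4=0xc9 x5=0xad  N=0 Z=0
after  1: x0=0x7f x1=0xff x2=0x2d x3=0xf8 x4=0xc9 x5=0xad  N=1 Z=0
after  2: x0=0x80 x1=0xff x2=0x2d x3=0xf8 x4=0xc9 x5=0xad  N=1 Z=0
after  3: x0=0x80 x1=0xff x2=0x2d x3=0x07 x4=0xc9 x5=0xad  N=0 Z=0
after  4: x0=0x80 x1=0x2c x2=0x2d x3=0x07 x4=0xc9 x5=0xad  N=0 Z=0
after  5: x0=0x80 x1=0x2c x2=0x2d x3=0x87 x4=0xc9 x5=0xad  N=1 Z=0
after  6: x0=0x2d x1=0x2c x2=0x2d x3=0x87 x4=0xc9 x5=0xad  N=0 Z=0
after  7: x0=0x2d x1=0x2c x2=0x2d x3=0x87 x4=0xc9 x5=0xcf  N=1 Z=0
-- IRQ taken; context saved, return-PC = 8 --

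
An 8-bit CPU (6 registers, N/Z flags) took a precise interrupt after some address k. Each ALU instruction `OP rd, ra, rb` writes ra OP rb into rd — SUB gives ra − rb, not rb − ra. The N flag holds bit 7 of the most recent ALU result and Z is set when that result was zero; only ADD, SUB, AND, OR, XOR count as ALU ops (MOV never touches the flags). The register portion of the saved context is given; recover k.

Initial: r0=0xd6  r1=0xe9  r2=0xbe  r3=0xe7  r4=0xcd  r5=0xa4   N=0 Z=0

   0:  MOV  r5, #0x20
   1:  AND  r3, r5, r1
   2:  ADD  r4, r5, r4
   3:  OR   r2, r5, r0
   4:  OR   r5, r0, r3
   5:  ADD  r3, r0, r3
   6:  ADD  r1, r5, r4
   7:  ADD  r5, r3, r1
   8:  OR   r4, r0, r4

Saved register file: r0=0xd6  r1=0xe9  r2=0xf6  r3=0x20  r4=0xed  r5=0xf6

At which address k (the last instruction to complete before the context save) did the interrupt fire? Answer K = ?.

after  0: r0=0xd6 r1=0xe9 r2=0xbe r3=0xe7 r4=0xcd r5=0x20  N=0 Z=0
after  1: r0=0xd6 r1=0xe9 r2=0xbe r3=0x20 r4=0xcd r5=0x20  N=0 Z=0
after  2: r0=0xd6 r1=0xe9 r2=0xbe r3=0x20 r4=0xed r5=0x20  N=1 Z=0
after  3: r0=0xd6 r1=0xe9 r2=0xf6 r3=0x20 r4=0xed r5=0x20  N=1 Z=0
after  4: r0=0xd6 r1=0xe9 r2=0xf6 r3=0x20 r4=0xed r5=0xf6  N=1 Z=0
-- IRQ taken; context saved, return-PC = 5 --

K = 4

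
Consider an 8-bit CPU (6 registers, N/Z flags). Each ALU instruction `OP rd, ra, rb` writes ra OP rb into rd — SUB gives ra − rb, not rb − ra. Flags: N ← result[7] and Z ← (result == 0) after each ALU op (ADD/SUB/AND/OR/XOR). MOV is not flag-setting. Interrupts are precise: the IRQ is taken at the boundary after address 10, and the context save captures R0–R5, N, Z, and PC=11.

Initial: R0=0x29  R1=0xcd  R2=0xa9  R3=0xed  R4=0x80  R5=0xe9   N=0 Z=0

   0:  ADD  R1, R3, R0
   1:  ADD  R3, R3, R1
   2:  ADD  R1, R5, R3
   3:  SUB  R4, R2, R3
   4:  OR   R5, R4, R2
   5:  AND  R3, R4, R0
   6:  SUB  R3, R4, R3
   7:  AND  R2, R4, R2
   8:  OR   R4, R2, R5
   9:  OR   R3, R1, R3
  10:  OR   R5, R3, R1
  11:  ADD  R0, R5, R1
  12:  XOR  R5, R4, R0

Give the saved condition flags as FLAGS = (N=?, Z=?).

after  0: R0=0x29 R1=0x16 R2=0xa9 R3=0xed R4=0x80 R5=0xe9  N=0 Z=0
after  1: R0=0x29 R1=0x16 R2=0xa9 R3=0x03 R4=0x80 R5=0xe9  N=0 Z=0
after  2: R0=0x29 R1=0xec R2=0xa9 R3=0x03 R4=0x80 R5=0xe9  N=1 Z=0
after  3: R0=0x29 R1=0xec R2=0xa9 R3=0x03 R4=0xa6 R5=0xe9  N=1 Z=0
after  4: R0=0x29 R1=0xec R2=0xa9 R3=0x03 R4=0xa6 R5=0xaf  N=1 Z=0
after  5: R0=0x29 R1=0xec R2=0xa9 R3=0x20 R4=0xa6 R5=0xaf  N=0 Z=0
after  6: R0=0x29 R1=0xec R2=0xa9 R3=0x86 R4=0xa6 R5=0xaf  N=1 Z=0
after  7: R0=0x29 R1=0xec R2=0xa0 R3=0x86 R4=0xa6 R5=0xaf  N=1 Z=0
after  8: R0=0x29 R1=0xec R2=0xa0 R3=0x86 R4=0xaf R5=0xaf  N=1 Z=0
after  9: R0=0x29 R1=0xec R2=0xa0 R3=0xee R4=0xaf R5=0xaf  N=1 Z=0
after 10: R0=0x29 R1=0xec R2=0xa0 R3=0xee R4=0xaf R5=0xee  N=1 Z=0
-- IRQ taken; context saved, return-PC = 11 --

FLAGS = (N=1, Z=0)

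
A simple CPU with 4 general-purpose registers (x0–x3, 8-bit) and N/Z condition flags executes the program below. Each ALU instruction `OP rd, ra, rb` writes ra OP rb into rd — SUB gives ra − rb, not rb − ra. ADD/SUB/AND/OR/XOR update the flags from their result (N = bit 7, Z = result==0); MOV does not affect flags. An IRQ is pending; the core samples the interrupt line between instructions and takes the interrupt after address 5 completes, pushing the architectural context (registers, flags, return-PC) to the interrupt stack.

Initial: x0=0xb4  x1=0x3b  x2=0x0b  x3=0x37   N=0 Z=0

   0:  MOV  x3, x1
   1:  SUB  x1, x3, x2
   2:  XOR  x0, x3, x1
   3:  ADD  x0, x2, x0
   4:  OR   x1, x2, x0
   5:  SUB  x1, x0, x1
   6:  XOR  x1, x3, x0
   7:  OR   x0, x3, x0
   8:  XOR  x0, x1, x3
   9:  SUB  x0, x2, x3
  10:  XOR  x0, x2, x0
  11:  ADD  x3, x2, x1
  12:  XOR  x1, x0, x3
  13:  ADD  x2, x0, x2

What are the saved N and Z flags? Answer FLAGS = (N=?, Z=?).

after  0: x0=0xb4 x1=0x3b x2=0x0b x3=0x3b  N=0 Z=0
after  1: x0=0xb4 x1=0x30 x2=0x0b x3=0x3b  N=0 Z=0
after  2: x0=0x0b x1=0x30 x2=0x0b x3=0x3b  N=0 Z=0
after  3: x0=0x16 x1=0x30 x2=0x0b x3=0x3b  N=0 Z=0
after  4: x0=0x16 x1=0x1f x2=0x0b x3=0x3b  N=0 Z=0
after  5: x0=0x16 x1=0xf7 x2=0x0b x3=0x3b  N=1 Z=0
-- IRQ taken; context saved, return-PC = 6 --

FLAGS = (N=1, Z=0)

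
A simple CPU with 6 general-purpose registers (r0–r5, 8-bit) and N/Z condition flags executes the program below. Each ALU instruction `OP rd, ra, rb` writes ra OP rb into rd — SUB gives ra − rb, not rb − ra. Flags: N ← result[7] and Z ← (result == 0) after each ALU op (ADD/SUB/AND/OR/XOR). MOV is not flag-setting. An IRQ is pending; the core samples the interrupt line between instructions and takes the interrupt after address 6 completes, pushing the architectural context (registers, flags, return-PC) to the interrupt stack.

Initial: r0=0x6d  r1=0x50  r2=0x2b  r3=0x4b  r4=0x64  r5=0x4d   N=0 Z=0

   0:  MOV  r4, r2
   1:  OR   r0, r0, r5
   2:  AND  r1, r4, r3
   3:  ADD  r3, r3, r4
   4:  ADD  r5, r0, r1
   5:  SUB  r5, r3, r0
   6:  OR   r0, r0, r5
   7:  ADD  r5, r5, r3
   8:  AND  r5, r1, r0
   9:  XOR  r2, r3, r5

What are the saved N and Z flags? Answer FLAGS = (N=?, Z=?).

after  0: r0=0x6d r1=0x50 r2=0x2b r3=0x4b r4=0x2b r5=0x4d  N=0 Z=0
after  1: r0=0x6d r1=0x50 r2=0x2b r3=0x4b r4=0x2b r5=0x4d  N=0 Z=0
after  2: r0=0x6d r1=0x0b r2=0x2b r3=0x4b r4=0x2b r5=0x4d  N=0 Z=0
after  3: r0=0x6d r1=0x0b r2=0x2b r3=0x76 r4=0x2b r5=0x4d  N=0 Z=0
after  4: r0=0x6d r1=0x0b r2=0x2b r3=0x76 r4=0x2b r5=0x78  N=0 Z=0
after  5: r0=0x6d r1=0x0b r2=0x2b r3=0x76 r4=0x2b r5=0x09  N=0 Z=0
after  6: r0=0x6d r1=0x0b r2=0x2b r3=0x76 r4=0x2b r5=0x09  N=0 Z=0
-- IRQ taken; context saved, return-PC = 7 --

FLAGS = (N=0, Z=0)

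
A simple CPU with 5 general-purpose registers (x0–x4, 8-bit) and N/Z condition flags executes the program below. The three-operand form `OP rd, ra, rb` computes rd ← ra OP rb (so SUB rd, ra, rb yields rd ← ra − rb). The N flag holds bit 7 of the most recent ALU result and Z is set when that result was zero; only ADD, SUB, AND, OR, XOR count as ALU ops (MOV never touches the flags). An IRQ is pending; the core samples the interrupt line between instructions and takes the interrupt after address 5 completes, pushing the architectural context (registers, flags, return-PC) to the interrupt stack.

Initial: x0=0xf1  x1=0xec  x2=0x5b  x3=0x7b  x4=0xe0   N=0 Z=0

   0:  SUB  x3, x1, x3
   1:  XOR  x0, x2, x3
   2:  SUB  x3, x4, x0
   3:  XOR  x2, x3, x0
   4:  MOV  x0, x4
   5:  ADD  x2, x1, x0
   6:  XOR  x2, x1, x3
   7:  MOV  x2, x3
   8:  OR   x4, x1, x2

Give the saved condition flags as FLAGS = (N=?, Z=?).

FLAGS = (N=1, Z=0)

after  0: x0=0xf1 x1=0xec x2=0x5b x3=0x71 x4=0xe0  N=0 Z=0
after  1: x0=0x2a x1=0xec x2=0x5b x3=0x71 x4=0xe0  N=0 Z=0
after  2: x0=0x2a x1=0xec x2=0x5b x3=0xb6 x4=0xe0  N=1 Z=0
after  3: x0=0x2a x1=0xec x2=0x9c x3=0xb6 x4=0xe0  N=1 Z=0
after  4: x0=0xe0 x1=0xec x2=0x9c x3=0xb6 x4=0xe0  N=1 Z=0
after  5: x0=0xe0 x1=0xec x2=0xcc x3=0xb6 x4=0xe0  N=1 Z=0
-- IRQ taken; context saved, return-PC = 6 --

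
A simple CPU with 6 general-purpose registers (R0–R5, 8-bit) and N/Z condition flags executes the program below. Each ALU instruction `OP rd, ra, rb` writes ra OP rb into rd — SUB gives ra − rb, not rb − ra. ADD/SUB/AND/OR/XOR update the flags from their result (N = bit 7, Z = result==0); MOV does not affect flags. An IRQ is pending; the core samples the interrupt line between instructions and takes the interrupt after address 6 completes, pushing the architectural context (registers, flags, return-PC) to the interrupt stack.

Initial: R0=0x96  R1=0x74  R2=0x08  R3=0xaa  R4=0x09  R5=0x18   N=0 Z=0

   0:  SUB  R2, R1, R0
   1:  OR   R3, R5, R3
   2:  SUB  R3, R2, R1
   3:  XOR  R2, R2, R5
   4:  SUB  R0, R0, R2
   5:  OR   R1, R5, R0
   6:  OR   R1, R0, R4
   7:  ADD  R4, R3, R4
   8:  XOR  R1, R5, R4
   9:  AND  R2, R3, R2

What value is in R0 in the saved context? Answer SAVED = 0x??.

SAVED = 0xd0

after  0: R0=0x96 R1=0x74 R2=0xde R3=0xaa R4=0x09 R5=0x18  N=1 Z=0
after  1: R0=0x96 R1=0x74 R2=0xde R3=0xba R4=0x09 R5=0x18  N=1 Z=0
after  2: R0=0x96 R1=0x74 R2=0xde R3=0x6a R4=0x09 R5=0x18  N=0 Z=0
after  3: R0=0x96 R1=0x74 R2=0xc6 R3=0x6a R4=0x09 R5=0x18  N=1 Z=0
after  4: R0=0xd0 R1=0x74 R2=0xc6 R3=0x6a R4=0x09 R5=0x18  N=1 Z=0
after  5: R0=0xd0 R1=0xd8 R2=0xc6 R3=0x6a R4=0x09 R5=0x18  N=1 Z=0
after  6: R0=0xd0 R1=0xd9 R2=0xc6 R3=0x6a R4=0x09 R5=0x18  N=1 Z=0
-- IRQ taken; context saved, return-PC = 7 --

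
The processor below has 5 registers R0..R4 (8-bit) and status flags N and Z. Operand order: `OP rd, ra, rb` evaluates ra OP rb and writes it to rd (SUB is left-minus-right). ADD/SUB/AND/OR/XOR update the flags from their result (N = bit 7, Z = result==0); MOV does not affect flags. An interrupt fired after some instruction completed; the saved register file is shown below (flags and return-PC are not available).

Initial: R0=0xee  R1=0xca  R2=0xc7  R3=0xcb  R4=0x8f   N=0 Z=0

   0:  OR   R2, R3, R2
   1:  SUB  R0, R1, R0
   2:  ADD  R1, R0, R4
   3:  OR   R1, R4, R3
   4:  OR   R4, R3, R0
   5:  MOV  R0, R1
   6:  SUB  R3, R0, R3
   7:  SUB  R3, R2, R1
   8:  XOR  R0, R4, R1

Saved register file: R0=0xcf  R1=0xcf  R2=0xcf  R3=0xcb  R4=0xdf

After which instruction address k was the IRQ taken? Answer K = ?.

K = 5

after  0: R0=0xee R1=0xca R2=0xcf R3=0xcb R4=0x8f  N=1 Z=0
after  1: R0=0xdc R1=0xca R2=0xcf R3=0xcb R4=0x8f  N=1 Z=0
after  2: R0=0xdc R1=0x6b R2=0xcf R3=0xcb R4=0x8f  N=0 Z=0
after  3: R0=0xdc R1=0xcf R2=0xcf R3=0xcb R4=0x8f  N=1 Z=0
after  4: R0=0xdc R1=0xcf R2=0xcf R3=0xcb R4=0xdf  N=1 Z=0
after  5: R0=0xcf R1=0xcf R2=0xcf R3=0xcb R4=0xdf  N=1 Z=0
-- IRQ taken; context saved, return-PC = 6 --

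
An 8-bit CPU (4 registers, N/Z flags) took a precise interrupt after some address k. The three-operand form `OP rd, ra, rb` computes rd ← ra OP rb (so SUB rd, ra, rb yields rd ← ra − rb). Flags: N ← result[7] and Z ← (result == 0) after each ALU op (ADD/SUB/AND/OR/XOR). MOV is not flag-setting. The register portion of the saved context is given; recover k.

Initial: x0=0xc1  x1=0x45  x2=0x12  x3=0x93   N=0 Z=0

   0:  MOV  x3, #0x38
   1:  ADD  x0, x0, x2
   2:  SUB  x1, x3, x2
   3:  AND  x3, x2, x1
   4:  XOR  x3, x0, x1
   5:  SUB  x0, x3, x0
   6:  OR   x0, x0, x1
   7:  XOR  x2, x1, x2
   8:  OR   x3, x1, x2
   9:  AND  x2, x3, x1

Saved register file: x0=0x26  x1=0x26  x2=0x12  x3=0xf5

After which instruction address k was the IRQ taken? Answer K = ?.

after  0: x0=0xc1 x1=0x45 x2=0x12 x3=0x38  N=0 Z=0
after  1: x0=0xd3 x1=0x45 x2=0x12 x3=0x38  N=1 Z=0
after  2: x0=0xd3 x1=0x26 x2=0x12 x3=0x38  N=0 Z=0
after  3: x0=0xd3 x1=0x26 x2=0x12 x3=0x02  N=0 Z=0
after  4: x0=0xd3 x1=0x26 x2=0x12 x3=0xf5  N=1 Z=0
after  5: x0=0x22 x1=0x26 x2=0x12 x3=0xf5  N=0 Z=0
after  6: x0=0x26 x1=0x26 x2=0x12 x3=0xf5  N=0 Z=0
-- IRQ taken; context saved, return-PC = 7 --

K = 6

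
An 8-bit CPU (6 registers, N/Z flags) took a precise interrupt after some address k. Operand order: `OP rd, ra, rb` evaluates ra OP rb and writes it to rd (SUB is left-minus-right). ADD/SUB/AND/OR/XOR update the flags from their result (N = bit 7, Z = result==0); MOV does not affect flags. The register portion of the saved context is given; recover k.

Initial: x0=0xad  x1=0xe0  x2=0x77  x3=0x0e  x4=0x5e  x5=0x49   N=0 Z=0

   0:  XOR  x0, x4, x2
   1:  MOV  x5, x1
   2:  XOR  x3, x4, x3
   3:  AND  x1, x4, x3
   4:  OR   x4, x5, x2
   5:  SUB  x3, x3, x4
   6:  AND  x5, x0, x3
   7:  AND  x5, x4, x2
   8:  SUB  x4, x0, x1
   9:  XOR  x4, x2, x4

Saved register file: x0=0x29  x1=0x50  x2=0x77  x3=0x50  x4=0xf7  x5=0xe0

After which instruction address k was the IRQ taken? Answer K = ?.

K = 4

after  0: x0=0x29 x1=0xe0 x2=0x77 x3=0x0e x4=0x5e x5=0x49  N=0 Z=0
after  1: x0=0x29 x1=0xe0 x2=0x77 x3=0x0e x4=0x5e x5=0xe0  N=0 Z=0
after  2: x0=0x29 x1=0xe0 x2=0x77 x3=0x50 x4=0x5e x5=0xe0  N=0 Z=0
after  3: x0=0x29 x1=0x50 x2=0x77 x3=0x50 x4=0x5e x5=0xe0  N=0 Z=0
after  4: x0=0x29 x1=0x50 x2=0x77 x3=0x50 x4=0xf7 x5=0xe0  N=1 Z=0
-- IRQ taken; context saved, return-PC = 5 --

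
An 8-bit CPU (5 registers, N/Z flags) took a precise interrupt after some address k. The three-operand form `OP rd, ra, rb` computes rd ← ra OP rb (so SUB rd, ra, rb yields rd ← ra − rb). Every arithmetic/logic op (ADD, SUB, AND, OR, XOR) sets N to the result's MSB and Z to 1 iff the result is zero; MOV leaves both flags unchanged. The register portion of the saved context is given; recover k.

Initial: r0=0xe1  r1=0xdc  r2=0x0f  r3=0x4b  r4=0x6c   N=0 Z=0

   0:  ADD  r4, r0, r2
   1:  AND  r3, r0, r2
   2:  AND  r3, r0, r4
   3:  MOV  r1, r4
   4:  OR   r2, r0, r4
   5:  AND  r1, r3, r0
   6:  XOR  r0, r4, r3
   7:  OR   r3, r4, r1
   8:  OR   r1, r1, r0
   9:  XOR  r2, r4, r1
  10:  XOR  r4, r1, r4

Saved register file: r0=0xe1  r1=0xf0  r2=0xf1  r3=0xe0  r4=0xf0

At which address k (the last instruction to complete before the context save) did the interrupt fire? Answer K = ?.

after  0: r0=0xe1 r1=0xdc r2=0x0f r3=0x4b r4=0xf0  N=1 Z=0
after  1: r0=0xe1 r1=0xdc r2=0x0f r3=0x01 r4=0xf0  N=0 Z=0
after  2: r0=0xe1 r1=0xdc r2=0x0f r3=0xe0 r4=0xf0  N=1 Z=0
after  3: r0=0xe1 r1=0xf0 r2=0x0f r3=0xe0 r4=0xf0  N=1 Z=0
after  4: r0=0xe1 r1=0xf0 r2=0xf1 r3=0xe0 r4=0xf0  N=1 Z=0
-- IRQ taken; context saved, return-PC = 5 --

K = 4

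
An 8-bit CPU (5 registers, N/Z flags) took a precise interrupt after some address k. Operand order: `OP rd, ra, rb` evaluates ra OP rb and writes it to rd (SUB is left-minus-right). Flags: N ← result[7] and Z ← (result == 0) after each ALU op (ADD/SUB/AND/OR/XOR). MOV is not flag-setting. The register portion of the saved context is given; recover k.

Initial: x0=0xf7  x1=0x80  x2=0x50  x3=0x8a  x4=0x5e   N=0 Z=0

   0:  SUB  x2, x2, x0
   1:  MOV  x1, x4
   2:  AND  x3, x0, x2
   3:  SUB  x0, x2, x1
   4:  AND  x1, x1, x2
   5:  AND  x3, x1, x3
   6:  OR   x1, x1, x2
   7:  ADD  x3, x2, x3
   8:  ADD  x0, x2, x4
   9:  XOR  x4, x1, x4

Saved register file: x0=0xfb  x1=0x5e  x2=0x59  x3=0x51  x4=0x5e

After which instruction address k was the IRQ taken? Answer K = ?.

K = 3

after  0: x0=0xf7 x1=0x80 x2=0x59 x3=0x8a x4=0x5e  N=0 Z=0
after  1: x0=0xf7 x1=0x5e x2=0x59 x3=0x8a x4=0x5e  N=0 Z=0
after  2: x0=0xf7 x1=0x5e x2=0x59 x3=0x51 x4=0x5e  N=0 Z=0
after  3: x0=0xfb x1=0x5e x2=0x59 x3=0x51 x4=0x5e  N=1 Z=0
-- IRQ taken; context saved, return-PC = 4 --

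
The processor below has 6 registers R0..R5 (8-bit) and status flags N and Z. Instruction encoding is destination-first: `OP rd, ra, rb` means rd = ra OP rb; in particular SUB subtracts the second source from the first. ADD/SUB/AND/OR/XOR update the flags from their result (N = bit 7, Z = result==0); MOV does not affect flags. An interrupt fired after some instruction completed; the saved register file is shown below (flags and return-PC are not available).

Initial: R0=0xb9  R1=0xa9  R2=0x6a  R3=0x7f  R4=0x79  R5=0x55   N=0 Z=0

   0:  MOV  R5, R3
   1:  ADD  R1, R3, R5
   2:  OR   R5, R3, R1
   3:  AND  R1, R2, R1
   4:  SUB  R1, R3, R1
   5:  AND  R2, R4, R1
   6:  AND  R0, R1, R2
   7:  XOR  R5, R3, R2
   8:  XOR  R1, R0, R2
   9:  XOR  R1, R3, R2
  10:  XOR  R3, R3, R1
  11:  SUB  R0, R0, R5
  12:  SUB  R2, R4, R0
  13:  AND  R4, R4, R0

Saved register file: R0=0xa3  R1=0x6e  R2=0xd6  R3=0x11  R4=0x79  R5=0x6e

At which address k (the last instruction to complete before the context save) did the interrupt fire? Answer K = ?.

K = 12

after  0: R0=0xb9 R1=0xa9 R2=0x6a R3=0x7f R4=0x79 R5=0x7f  N=0 Z=0
after  1: R0=0xb9 R1=0xfe R2=0x6a R3=0x7f R4=0x79 R5=0x7f  N=1 Z=0
after  2: R0=0xb9 R1=0xfe R2=0x6a R3=0x7f R4=0x79 R5=0xff  N=1 Z=0
after  3: R0=0xb9 R1=0x6a R2=0x6a R3=0x7f R4=0x79 R5=0xff  N=0 Z=0
after  4: R0=0xb9 R1=0x15 R2=0x6a R3=0x7f R4=0x79 R5=0xff  N=0 Z=0
after  5: R0=0xb9 R1=0x15 R2=0x11 R3=0x7f R4=0x79 R5=0xff  N=0 Z=0
after  6: R0=0x11 R1=0x15 R2=0x11 R3=0x7f R4=0x79 R5=0xff  N=0 Z=0
after  7: R0=0x11 R1=0x15 R2=0x11 R3=0x7f R4=0x79 R5=0x6e  N=0 Z=0
after  8: R0=0x11 R1=0x00 R2=0x11 R3=0x7f R4=0x79 R5=0x6e  N=0 Z=1
after  9: R0=0x11 R1=0x6e R2=0x11 R3=0x7f R4=0x79 R5=0x6e  N=0 Z=0
after 10: R0=0x11 R1=0x6e R2=0x11 R3=0x11 R4=0x79 R5=0x6e  N=0 Z=0
after 11: R0=0xa3 R1=0x6e R2=0x11 R3=0x11 R4=0x79 R5=0x6e  N=1 Z=0
after 12: R0=0xa3 R1=0x6e R2=0xd6 R3=0x11 R4=0x79 R5=0x6e  N=1 Z=0
-- IRQ taken; context saved, return-PC = 13 --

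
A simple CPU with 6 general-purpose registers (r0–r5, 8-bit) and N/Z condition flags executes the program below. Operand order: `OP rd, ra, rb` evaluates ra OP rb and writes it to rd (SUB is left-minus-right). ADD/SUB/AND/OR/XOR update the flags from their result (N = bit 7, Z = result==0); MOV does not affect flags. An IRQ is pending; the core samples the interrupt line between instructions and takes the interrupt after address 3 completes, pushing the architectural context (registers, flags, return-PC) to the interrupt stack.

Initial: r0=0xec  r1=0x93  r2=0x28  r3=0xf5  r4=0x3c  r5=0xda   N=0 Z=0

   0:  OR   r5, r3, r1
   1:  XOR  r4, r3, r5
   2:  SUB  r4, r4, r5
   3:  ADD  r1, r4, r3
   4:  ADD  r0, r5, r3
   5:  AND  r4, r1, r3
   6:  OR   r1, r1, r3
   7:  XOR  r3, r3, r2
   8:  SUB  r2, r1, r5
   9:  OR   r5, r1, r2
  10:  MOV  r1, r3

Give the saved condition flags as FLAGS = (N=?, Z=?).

FLAGS = (N=0, Z=1)

after  0: r0=0xec r1=0x93 r2=0x28 r3=0xf5 r4=0x3c r5=0xf7  N=1 Z=0
after  1: r0=0xec r1=0x93 r2=0x28 r3=0xf5 r4=0x02 r5=0xf7  N=0 Z=0
after  2: r0=0xec r1=0x93 r2=0x28 r3=0xf5 r4=0x0b r5=0xf7  N=0 Z=0
after  3: r0=0xec r1=0x00 r2=0x28 r3=0xf5 r4=0x0b r5=0xf7  N=0 Z=1
-- IRQ taken; context saved, return-PC = 4 --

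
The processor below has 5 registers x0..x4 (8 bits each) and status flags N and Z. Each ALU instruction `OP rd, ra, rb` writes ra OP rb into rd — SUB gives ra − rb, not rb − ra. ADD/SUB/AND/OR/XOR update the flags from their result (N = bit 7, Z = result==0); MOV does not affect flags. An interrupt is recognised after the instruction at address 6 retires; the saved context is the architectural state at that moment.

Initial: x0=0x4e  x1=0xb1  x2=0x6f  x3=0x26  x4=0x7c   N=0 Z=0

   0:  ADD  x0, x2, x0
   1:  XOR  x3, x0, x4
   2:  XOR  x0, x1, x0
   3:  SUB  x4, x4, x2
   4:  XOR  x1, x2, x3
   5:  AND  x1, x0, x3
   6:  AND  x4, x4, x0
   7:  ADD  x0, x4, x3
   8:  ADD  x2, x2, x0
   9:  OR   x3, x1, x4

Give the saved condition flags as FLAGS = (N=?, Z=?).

after  0: x0=0xbd x1=0xb1 x2=0x6f x3=0x26 x4=0x7c  N=1 Z=0
after  1: x0=0xbd x1=0xb1 x2=0x6f x3=0xc1 x4=0x7c  N=1 Z=0
after  2: x0=0x0c x1=0xb1 x2=0x6f x3=0xc1 x4=0x7c  N=0 Z=0
after  3: x0=0x0c x1=0xb1 x2=0x6f x3=0xc1 x4=0x0d  N=0 Z=0
after  4: x0=0x0c x1=0xae x2=0x6f x3=0xc1 x4=0x0d  N=1 Z=0
after  5: x0=0x0c x1=0x00 x2=0x6f x3=0xc1 x4=0x0d  N=0 Z=1
after  6: x0=0x0c x1=0x00 x2=0x6f x3=0xc1 x4=0x0c  N=0 Z=0
-- IRQ taken; context saved, return-PC = 7 --

FLAGS = (N=0, Z=0)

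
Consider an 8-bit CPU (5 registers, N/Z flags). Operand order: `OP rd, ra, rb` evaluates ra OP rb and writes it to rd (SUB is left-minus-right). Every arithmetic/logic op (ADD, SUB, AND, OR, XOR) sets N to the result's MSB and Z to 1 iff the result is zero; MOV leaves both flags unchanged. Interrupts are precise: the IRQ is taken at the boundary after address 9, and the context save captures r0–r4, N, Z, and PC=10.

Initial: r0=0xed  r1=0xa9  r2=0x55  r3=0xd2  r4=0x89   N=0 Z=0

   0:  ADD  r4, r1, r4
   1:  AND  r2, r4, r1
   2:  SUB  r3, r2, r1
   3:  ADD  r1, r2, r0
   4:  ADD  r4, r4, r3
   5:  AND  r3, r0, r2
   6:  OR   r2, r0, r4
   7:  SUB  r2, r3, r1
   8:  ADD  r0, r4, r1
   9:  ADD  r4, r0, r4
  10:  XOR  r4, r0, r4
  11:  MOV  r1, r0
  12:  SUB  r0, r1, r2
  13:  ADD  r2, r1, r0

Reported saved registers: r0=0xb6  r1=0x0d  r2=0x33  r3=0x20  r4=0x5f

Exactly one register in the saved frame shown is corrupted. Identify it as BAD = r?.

after  0: r0=0xed r1=0xa9 r2=0x55 r3=0xd2 r4=0x32  N=0 Z=0
after  1: r0=0xed r1=0xa9 r2=0x20 r3=0xd2 r4=0x32  N=0 Z=0
after  2: r0=0xed r1=0xa9 r2=0x20 r3=0x77 r4=0x32  N=0 Z=0
after  3: r0=0xed r1=0x0d r2=0x20 r3=0x77 r4=0x32  N=0 Z=0
after  4: r0=0xed r1=0x0d r2=0x20 r3=0x77 r4=0xa9  N=1 Z=0
after  5: r0=0xed r1=0x0d r2=0x20 r3=0x20 r4=0xa9  N=0 Z=0
after  6: r0=0xed r1=0x0d r2=0xed r3=0x20 r4=0xa9  N=1 Z=0
after  7: r0=0xed r1=0x0d r2=0x13 r3=0x20 r4=0xa9  N=0 Z=0
after  8: r0=0xb6 r1=0x0d r2=0x13 r3=0x20 r4=0xa9  N=1 Z=0
after  9: r0=0xb6 r1=0x0d r2=0x13 r3=0x20 r4=0x5f  N=0 Z=0
-- IRQ taken; context saved, return-PC = 10 --
mismatch: r2: reported 0x33 vs actual 0x13

BAD = r2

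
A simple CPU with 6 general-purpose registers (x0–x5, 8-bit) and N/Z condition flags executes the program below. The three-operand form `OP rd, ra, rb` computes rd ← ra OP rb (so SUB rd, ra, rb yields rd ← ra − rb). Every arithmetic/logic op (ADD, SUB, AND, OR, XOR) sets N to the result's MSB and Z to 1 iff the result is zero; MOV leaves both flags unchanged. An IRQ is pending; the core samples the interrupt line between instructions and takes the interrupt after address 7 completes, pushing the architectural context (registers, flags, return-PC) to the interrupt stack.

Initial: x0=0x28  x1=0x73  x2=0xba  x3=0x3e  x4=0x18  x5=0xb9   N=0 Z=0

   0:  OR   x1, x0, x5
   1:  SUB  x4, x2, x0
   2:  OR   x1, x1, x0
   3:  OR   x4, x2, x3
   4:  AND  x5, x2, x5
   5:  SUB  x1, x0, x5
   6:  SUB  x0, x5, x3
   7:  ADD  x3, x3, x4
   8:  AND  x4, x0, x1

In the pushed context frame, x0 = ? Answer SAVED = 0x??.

SAVED = 0x7a

after  0: x0=0x28 x1=0xb9 x2=0xba x3=0x3e x4=0x18 x5=0xb9  N=1 Z=0
after  1: x0=0x28 x1=0xb9 x2=0xba x3=0x3e x4=0x92 x5=0xb9  N=1 Z=0
after  2: x0=0x28 x1=0xb9 x2=0xba x3=0x3e x4=0x92 x5=0xb9  N=1 Z=0
after  3: x0=0x28 x1=0xb9 x2=0xba x3=0x3e x4=0xbe x5=0xb9  N=1 Z=0
after  4: x0=0x28 x1=0xb9 x2=0xba x3=0x3e x4=0xbe x5=0xb8  N=1 Z=0
after  5: x0=0x28 x1=0x70 x2=0xba x3=0x3e x4=0xbe x5=0xb8  N=0 Z=0
after  6: x0=0x7a x1=0x70 x2=0xba x3=0x3e x4=0xbe x5=0xb8  N=0 Z=0
after  7: x0=0x7a x1=0x70 x2=0xba x3=0xfc x4=0xbe x5=0xb8  N=1 Z=0
-- IRQ taken; context saved, return-PC = 8 --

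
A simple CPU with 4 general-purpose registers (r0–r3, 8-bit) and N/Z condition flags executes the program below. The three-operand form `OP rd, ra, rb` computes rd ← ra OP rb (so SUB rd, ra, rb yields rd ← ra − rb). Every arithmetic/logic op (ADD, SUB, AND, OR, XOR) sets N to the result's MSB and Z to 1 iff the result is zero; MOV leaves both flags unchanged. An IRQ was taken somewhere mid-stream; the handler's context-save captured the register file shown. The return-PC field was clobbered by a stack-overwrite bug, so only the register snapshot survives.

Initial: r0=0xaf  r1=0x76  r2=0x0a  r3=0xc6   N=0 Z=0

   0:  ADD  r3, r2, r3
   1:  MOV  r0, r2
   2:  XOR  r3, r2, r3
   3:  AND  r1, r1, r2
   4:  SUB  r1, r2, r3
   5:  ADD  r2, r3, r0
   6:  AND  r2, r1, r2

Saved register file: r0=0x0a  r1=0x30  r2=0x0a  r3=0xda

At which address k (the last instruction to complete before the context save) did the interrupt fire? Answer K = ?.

after  0: r0=0xaf r1=0x76 r2=0x0a r3=0xd0  N=1 Z=0
after  1: r0=0x0a r1=0x76 r2=0x0a r3=0xd0  N=1 Z=0
after  2: r0=0x0a r1=0x76 r2=0x0a r3=0xda  N=1 Z=0
after  3: r0=0x0a r1=0x02 r2=0x0a r3=0xda  N=0 Z=0
after  4: r0=0x0a r1=0x30 r2=0x0a r3=0xda  N=0 Z=0
-- IRQ taken; context saved, return-PC = 5 --

K = 4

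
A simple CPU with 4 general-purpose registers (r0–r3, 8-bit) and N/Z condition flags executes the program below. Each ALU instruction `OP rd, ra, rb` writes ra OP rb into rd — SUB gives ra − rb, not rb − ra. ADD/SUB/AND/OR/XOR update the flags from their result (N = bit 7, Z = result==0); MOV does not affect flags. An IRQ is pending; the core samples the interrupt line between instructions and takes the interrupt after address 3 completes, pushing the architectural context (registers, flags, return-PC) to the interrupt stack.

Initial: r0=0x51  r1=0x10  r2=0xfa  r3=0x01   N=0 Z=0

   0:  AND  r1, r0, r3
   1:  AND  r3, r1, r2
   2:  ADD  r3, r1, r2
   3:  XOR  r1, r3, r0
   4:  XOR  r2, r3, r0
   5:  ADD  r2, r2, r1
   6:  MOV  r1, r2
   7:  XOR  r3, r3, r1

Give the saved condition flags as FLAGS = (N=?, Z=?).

after  0: r0=0x51 r1=0x01 r2=0xfa r3=0x01  N=0 Z=0
after  1: r0=0x51 r1=0x01 r2=0xfa r3=0x00  N=0 Z=1
after  2: r0=0x51 r1=0x01 r2=0xfa r3=0xfb  N=1 Z=0
after  3: r0=0x51 r1=0xaa r2=0xfa r3=0xfb  N=1 Z=0
-- IRQ taken; context saved, return-PC = 4 --

FLAGS = (N=1, Z=0)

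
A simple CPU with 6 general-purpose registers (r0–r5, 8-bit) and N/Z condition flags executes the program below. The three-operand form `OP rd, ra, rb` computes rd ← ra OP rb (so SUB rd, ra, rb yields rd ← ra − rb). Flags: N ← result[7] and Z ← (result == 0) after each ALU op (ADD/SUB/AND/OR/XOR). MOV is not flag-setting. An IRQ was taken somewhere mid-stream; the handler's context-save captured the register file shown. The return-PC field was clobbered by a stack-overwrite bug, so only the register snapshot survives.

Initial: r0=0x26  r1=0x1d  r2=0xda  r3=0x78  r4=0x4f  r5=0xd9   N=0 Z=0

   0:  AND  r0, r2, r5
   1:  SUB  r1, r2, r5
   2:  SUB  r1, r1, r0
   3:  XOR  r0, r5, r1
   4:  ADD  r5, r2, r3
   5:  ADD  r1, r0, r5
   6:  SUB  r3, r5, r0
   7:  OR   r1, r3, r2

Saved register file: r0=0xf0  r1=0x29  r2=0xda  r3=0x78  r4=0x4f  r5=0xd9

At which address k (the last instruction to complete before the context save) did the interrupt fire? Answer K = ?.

K = 3

after  0: r0=0xd8 r1=0x1d r2=0xda r3=0x78 r4=0x4f r5=0xd9  N=1 Z=0
after  1: r0=0xd8 r1=0x01 r2=0xda r3=0x78 r4=0x4f r5=0xd9  N=0 Z=0
after  2: r0=0xd8 r1=0x29 r2=0xda r3=0x78 r4=0x4f r5=0xd9  N=0 Z=0
after  3: r0=0xf0 r1=0x29 r2=0xda r3=0x78 r4=0x4f r5=0xd9  N=1 Z=0
-- IRQ taken; context saved, return-PC = 4 --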